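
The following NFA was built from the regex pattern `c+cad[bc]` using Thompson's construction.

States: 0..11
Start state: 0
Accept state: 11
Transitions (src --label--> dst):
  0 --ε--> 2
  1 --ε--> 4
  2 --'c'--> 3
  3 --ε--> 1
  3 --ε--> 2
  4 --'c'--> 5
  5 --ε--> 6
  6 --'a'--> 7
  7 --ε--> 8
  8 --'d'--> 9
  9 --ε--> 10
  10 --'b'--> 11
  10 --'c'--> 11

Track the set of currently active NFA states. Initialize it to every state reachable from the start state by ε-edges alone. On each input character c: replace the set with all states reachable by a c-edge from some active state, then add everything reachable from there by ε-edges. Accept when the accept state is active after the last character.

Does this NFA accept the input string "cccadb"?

Answer: ACCEPT

Derivation:
start: ε-closure({0}) = {0,2}
'c' @ 1: {1,2,3,4}
'c' @ 2: {1,2,3,4,5,6}
'c' @ 3: {1,2,3,4,5,6}
'a' @ 4: {7,8}
'd' @ 5: {9,10}
'b' @ 6: {11}  (accept∈set)
final: {11}; accept 11 in set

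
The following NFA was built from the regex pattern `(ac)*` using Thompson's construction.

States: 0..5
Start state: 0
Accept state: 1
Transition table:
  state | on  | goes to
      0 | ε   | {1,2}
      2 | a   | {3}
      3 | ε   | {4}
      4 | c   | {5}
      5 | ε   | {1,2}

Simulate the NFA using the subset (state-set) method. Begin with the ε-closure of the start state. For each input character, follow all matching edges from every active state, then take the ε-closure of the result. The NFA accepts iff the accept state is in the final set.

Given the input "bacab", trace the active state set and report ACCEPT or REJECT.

Answer: REJECT

Trace:
start: ε-closure({0}) = {0,1,2}
'b' @ 1: {}  — no active states
rest 'acab' ignored (set empty)
end set {} — state 1 not in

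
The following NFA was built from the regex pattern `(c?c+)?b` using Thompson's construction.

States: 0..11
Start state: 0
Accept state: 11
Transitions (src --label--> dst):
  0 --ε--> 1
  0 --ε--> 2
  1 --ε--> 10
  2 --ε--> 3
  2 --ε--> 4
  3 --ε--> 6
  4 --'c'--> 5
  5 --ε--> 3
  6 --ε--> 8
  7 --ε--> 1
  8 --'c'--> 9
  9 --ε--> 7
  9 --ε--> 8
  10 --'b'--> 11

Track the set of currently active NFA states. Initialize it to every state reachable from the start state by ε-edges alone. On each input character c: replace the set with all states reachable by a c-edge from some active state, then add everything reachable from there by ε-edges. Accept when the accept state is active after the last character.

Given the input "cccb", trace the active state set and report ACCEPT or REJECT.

start: ε-closure({0}) = {0,1,2,3,4,6,8,10}
'c' @ 1: {1,3,5,6,7,8,9,10}
'c' @ 2: {1,7,8,9,10}
'c' @ 3: {1,7,8,9,10}
'b' @ 4: {11}  [accepting]
after full input: {11}  (accept=11 in)

Answer: ACCEPT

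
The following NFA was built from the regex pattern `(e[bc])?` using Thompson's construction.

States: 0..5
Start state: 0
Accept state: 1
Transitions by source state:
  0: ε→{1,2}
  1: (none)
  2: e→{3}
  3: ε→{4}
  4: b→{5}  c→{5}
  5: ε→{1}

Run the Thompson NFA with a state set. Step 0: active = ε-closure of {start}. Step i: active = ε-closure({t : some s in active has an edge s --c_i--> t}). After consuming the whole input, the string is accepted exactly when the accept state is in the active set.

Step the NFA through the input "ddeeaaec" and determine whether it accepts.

start: ε-closure({0}) = {0,1,2}
'd' @ 1: {}  — state set empty
rest 'deeaaec' ignored (set empty)
final: {}; accept 1 not in set

Answer: REJECT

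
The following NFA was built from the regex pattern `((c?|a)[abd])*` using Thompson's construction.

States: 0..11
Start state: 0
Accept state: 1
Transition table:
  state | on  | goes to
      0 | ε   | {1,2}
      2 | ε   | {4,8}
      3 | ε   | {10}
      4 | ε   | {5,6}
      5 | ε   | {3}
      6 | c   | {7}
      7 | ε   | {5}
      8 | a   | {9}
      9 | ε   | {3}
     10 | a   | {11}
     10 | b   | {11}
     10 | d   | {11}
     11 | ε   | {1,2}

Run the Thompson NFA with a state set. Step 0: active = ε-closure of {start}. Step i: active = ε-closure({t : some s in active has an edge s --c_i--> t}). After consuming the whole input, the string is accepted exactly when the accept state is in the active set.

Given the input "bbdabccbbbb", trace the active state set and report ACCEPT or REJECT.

S₀ = ε-closure({0}) = {0,1,2,3,4,5,6,8,10}
'b' @ 1: {1,2,3,4,5,6,8,10,11}  (accept∈set)
'b' @ 2: {1,2,3,4,5,6,8,10,11}  (accept∈set)
'd' @ 3: {1,2,3,4,5,6,8,10,11}  (accept∈set)
'a' @ 4: {1,2,3,4,5,6,8,9,10,11}  (accept∈set)
'b' @ 5: {1,2,3,4,5,6,8,10,11}  (accept∈set)
'c' @ 6: {3,5,7,10}
'c' @ 7: {}  — state set empty
rest 'bbbb' ignored (set empty)
after full input: {}  (accept=1 not in)

Answer: REJECT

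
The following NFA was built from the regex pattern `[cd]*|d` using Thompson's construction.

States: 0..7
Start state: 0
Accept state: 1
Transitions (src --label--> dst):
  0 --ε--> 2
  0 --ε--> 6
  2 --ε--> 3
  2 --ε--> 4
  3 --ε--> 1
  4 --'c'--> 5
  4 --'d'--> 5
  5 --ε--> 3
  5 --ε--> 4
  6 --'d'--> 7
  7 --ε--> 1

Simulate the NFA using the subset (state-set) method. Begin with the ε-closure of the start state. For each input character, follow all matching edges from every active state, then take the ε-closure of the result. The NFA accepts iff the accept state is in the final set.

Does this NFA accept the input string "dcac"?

start: ε-closure({0}) = {0,1,2,3,4,6}
'd' @ 1: {1,3,4,5,7}  ✓accept
'c' @ 2: {1,3,4,5}  ✓accept
'a' @ 3: {}  — state set empty
rest 'c' ignored (set empty)
final: {}; accept 1 not in set

Answer: REJECT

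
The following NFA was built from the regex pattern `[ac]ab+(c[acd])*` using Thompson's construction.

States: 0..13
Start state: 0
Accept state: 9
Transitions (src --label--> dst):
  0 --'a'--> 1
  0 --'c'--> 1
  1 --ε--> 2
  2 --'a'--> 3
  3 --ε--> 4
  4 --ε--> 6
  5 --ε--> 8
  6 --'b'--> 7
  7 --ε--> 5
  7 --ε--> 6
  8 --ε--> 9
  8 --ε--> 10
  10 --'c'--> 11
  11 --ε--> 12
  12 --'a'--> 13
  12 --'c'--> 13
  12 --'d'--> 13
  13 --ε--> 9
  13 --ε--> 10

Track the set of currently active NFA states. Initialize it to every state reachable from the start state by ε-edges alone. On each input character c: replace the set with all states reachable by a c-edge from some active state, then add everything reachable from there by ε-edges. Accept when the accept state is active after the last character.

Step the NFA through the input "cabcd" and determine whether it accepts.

Answer: ACCEPT

Trace:
S₀ = ε-closure({0}) = {0}
'c' @ 1: {1,2}
'a' @ 2: {3,4,6}
'b' @ 3: {5,6,7,8,9,10}  [accepting]
'c' @ 4: {11,12}
'd' @ 5: {9,10,13}  [accepting]
end set {9,10,13} — state 9 in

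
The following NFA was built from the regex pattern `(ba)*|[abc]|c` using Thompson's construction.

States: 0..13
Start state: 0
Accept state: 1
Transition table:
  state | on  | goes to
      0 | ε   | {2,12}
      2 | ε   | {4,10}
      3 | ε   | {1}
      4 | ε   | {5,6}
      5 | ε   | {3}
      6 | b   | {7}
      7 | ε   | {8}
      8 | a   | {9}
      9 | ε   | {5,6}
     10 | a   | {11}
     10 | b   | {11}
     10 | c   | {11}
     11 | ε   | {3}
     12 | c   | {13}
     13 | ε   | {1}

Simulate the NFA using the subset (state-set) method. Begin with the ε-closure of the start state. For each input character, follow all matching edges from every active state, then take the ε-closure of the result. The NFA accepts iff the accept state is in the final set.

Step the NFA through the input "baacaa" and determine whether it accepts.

initial (ε-close {0}): {0,1,2,3,4,5,6,10,12}
'b' @ 1: {1,3,7,8,11}  ✓accept
'a' @ 2: {1,3,5,6,9}  ✓accept
'a' @ 3: {}  — state set empty
rest 'caa' ignored (set empty)
end set {} — state 1 not in

Answer: REJECT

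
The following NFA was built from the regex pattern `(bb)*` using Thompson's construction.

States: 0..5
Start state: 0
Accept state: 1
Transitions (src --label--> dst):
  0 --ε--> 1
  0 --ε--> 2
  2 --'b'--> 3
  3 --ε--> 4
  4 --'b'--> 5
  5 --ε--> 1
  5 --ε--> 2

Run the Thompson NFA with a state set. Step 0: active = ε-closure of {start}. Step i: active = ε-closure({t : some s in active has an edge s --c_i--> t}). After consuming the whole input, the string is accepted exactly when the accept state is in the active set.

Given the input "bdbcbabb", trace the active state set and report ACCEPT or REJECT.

Answer: REJECT

Derivation:
start: ε-closure({0}) = {0,1,2}
'b' @ 1: {3,4}
'd' @ 2: {}  — no active states
rest 'bcbabb' ignored (set empty)
end set {} — state 1 not in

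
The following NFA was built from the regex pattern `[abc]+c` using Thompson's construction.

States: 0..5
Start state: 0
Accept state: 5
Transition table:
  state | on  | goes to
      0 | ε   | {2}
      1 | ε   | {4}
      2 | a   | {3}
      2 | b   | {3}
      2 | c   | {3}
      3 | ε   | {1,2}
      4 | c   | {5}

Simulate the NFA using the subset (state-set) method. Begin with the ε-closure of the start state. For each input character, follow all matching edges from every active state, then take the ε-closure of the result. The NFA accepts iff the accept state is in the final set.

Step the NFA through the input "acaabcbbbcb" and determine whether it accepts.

start: ε-closure({0}) = {0,2}
'a' @ 1: {1,2,3,4}
'c' @ 2: {1,2,3,4,5}  (accept∈set)
'a' @ 3: {1,2,3,4}
'a' @ 4: {1,2,3,4}
'b' @ 5: {1,2,3,4}
'c' @ 6: {1,2,3,4,5}  (accept∈set)
'b' @ 7: {1,2,3,4}
'b' @ 8: {1,2,3,4}
'b' @ 9: {1,2,3,4}
'c' @ 10: {1,2,3,4,5}  (accept∈set)
'b' @ 11: {1,2,3,4}
final: {1,2,3,4}; accept 5 not in set

Answer: REJECT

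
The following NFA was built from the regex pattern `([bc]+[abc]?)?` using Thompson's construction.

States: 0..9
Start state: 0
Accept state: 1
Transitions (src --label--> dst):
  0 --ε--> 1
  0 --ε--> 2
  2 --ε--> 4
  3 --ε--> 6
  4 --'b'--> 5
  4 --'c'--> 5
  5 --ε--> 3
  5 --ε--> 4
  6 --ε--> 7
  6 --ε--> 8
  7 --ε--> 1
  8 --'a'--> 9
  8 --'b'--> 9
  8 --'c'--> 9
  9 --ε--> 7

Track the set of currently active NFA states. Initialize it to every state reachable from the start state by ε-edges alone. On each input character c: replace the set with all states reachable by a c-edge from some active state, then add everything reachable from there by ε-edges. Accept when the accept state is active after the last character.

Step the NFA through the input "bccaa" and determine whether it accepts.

Answer: REJECT

Trace:
start: ε-closure({0}) = {0,1,2,4}
'b' @ 1: {1,3,4,5,6,7,8}  (accept∈set)
'c' @ 2: {1,3,4,5,6,7,8,9}  (accept∈set)
'c' @ 3: {1,3,4,5,6,7,8,9}  (accept∈set)
'a' @ 4: {1,7,9}  (accept∈set)
'a' @ 5: {}  — state set empty
end set {} — state 1 not in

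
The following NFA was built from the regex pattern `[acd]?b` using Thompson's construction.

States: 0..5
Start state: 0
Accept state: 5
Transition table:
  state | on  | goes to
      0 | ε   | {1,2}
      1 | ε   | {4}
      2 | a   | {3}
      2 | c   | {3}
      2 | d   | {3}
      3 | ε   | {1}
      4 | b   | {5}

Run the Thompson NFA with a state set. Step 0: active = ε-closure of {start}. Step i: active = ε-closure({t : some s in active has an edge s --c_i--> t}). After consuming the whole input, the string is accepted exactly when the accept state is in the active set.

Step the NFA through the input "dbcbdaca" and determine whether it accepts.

Answer: REJECT

Trace:
initial (ε-close {0}): {0,1,2,4}
'd' @ 1: {1,3,4}
'b' @ 2: {5}  [accepting]
'c' @ 3: {}  — state set empty
rest 'bdaca' ignored (set empty)
after full input: {}  (accept=5 not in)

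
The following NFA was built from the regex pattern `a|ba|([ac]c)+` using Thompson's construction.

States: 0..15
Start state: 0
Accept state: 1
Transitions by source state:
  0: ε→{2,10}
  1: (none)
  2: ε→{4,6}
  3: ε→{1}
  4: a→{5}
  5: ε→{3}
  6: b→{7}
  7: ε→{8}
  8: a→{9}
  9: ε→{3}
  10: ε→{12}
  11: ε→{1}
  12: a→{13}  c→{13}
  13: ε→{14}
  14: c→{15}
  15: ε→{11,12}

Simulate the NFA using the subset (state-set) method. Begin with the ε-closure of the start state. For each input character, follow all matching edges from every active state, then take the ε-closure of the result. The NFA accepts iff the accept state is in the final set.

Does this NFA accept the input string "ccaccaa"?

Answer: REJECT

Derivation:
start: ε-closure({0}) = {0,2,4,6,10,12}
'c' @ 1: {13,14}
'c' @ 2: {1,11,12,15}  ✓accept
'a' @ 3: {13,14}
'c' @ 4: {1,11,12,15}  ✓accept
'c' @ 5: {13,14}
'a' @ 6: {}  — dead — no transitions
rest 'a' ignored (set empty)
after full input: {}  (accept=1 not in)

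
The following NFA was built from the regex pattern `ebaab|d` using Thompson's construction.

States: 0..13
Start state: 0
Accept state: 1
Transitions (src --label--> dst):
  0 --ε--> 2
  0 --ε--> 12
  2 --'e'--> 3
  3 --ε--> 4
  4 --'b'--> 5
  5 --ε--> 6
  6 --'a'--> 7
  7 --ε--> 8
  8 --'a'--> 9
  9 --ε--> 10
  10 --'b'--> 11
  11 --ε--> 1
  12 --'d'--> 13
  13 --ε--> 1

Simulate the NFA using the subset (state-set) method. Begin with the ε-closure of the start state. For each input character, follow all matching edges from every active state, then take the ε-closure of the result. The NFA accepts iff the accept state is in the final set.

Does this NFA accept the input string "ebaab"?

Answer: ACCEPT

Derivation:
start: ε-closure({0}) = {0,2,12}
'e' @ 1: {3,4}
'b' @ 2: {5,6}
'a' @ 3: {7,8}
'a' @ 4: {9,10}
'b' @ 5: {1,11}  [accepting]
final: {1,11}; accept 1 in set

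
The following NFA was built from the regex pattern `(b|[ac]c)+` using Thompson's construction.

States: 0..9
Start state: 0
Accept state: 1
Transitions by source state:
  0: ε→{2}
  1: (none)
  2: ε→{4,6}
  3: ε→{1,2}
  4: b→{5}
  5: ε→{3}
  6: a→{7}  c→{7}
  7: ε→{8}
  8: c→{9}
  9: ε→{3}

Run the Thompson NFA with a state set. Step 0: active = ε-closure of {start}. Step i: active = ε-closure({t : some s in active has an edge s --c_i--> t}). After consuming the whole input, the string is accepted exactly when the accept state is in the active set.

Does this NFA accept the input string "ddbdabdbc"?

Answer: REJECT

Steps:
initial (ε-close {0}): {0,2,4,6}
'd' @ 1: {}  — state set empty
rest 'dbdabdbc' ignored (set empty)
final: {}; accept 1 not in set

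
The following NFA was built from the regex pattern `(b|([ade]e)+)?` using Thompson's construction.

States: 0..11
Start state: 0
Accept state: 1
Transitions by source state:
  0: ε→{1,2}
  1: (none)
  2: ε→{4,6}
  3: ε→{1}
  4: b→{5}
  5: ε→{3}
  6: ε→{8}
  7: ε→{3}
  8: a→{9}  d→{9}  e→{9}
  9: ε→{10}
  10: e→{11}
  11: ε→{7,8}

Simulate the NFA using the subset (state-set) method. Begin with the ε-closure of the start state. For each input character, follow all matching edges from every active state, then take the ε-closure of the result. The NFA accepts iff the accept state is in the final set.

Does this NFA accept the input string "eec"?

initial (ε-close {0}): {0,1,2,4,6,8}
'e' @ 1: {9,10}
'e' @ 2: {1,3,7,8,11}  ✓accept
'c' @ 3: {}  — state set empty
after full input: {}  (accept=1 not in)

Answer: REJECT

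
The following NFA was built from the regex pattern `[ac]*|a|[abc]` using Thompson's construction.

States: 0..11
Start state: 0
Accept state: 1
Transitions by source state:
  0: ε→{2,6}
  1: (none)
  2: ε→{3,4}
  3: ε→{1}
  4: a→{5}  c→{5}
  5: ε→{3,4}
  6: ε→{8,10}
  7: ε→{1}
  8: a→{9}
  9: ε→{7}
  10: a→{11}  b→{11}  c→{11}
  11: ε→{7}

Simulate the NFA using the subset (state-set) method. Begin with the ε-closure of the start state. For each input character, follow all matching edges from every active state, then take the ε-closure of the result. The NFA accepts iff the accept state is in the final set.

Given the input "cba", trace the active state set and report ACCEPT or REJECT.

start: ε-closure({0}) = {0,1,2,3,4,6,8,10}
'c' @ 1: {1,3,4,5,7,11}  ✓accept
'b' @ 2: {}  — no active states
rest 'a' ignored (set empty)
end set {} — state 1 not in

Answer: REJECT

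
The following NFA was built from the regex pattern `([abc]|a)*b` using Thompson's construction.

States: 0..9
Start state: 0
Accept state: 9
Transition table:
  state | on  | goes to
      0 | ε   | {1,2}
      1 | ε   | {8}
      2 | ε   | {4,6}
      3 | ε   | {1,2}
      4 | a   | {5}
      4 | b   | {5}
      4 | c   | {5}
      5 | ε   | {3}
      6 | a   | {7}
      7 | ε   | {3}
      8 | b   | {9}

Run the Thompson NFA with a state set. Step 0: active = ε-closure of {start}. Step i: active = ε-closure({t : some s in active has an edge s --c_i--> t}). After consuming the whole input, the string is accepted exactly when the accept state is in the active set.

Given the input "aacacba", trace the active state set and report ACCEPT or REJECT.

Answer: REJECT

Derivation:
start: ε-closure({0}) = {0,1,2,4,6,8}
'a' @ 1: {1,2,3,4,5,6,7,8}
'a' @ 2: {1,2,3,4,5,6,7,8}
'c' @ 3: {1,2,3,4,5,6,8}
'a' @ 4: {1,2,3,4,5,6,7,8}
'c' @ 5: {1,2,3,4,5,6,8}
'b' @ 6: {1,2,3,4,5,6,8,9}  [accepting]
'a' @ 7: {1,2,3,4,5,6,7,8}
after full input: {1,2,3,4,5,6,7,8}  (accept=9 not in)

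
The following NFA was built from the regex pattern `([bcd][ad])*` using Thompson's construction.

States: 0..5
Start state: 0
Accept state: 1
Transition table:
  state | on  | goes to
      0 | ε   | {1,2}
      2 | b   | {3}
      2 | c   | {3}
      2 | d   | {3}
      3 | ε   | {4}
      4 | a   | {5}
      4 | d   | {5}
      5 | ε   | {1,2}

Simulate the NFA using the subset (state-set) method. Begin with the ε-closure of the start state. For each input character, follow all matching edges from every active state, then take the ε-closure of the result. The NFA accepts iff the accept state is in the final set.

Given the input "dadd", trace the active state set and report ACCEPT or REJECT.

start: ε-closure({0}) = {0,1,2}
'd' @ 1: {3,4}
'a' @ 2: {1,2,5}  ✓accept
'd' @ 3: {3,4}
'd' @ 4: {1,2,5}  ✓accept
end set {1,2,5} — state 1 in

Answer: ACCEPT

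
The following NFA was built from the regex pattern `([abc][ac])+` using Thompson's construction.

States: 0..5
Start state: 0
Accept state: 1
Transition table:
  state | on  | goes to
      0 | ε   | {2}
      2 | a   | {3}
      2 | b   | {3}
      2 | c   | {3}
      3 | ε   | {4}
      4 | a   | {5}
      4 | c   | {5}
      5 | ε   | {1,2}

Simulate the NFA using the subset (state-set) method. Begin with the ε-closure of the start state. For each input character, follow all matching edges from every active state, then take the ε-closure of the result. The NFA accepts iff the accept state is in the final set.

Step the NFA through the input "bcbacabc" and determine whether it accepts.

start: ε-closure({0}) = {0,2}
'b' @ 1: {3,4}
'c' @ 2: {1,2,5}  (accept∈set)
'b' @ 3: {3,4}
'a' @ 4: {1,2,5}  (accept∈set)
'c' @ 5: {3,4}
'a' @ 6: {1,2,5}  (accept∈set)
'b' @ 7: {3,4}
'c' @ 8: {1,2,5}  (accept∈set)
final: {1,2,5}; accept 1 in set

Answer: ACCEPT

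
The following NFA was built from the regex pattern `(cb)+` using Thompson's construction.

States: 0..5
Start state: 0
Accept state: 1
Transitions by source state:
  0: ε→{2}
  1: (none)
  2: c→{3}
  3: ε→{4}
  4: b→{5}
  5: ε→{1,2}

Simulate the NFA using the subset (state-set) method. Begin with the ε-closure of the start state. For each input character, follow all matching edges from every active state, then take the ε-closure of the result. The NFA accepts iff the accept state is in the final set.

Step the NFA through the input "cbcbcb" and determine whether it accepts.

S₀ = ε-closure({0}) = {0,2}
'c' @ 1: {3,4}
'b' @ 2: {1,2,5}  ✓accept
'c' @ 3: {3,4}
'b' @ 4: {1,2,5}  ✓accept
'c' @ 5: {3,4}
'b' @ 6: {1,2,5}  ✓accept
end set {1,2,5} — state 1 in

Answer: ACCEPT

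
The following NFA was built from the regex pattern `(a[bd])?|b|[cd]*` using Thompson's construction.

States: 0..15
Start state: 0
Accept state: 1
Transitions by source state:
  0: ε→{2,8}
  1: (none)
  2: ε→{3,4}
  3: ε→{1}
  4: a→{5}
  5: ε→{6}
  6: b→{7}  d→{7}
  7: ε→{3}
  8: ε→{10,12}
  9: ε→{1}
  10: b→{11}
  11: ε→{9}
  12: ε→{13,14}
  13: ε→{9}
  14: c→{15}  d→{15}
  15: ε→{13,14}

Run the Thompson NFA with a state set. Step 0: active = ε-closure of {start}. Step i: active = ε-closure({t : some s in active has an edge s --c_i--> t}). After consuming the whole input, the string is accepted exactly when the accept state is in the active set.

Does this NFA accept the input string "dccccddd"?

Answer: ACCEPT

Derivation:
start: ε-closure({0}) = {0,1,2,3,4,8,9,10,12,13,14}
'd' @ 1: {1,9,13,14,15}  [accepting]
'c' @ 2: {1,9,13,14,15}  [accepting]
'c' @ 3: {1,9,13,14,15}  [accepting]
'c' @ 4: {1,9,13,14,15}  [accepting]
'c' @ 5: {1,9,13,14,15}  [accepting]
'd' @ 6: {1,9,13,14,15}  [accepting]
'd' @ 7: {1,9,13,14,15}  [accepting]
'd' @ 8: {1,9,13,14,15}  [accepting]
end set {1,9,13,14,15} — state 1 in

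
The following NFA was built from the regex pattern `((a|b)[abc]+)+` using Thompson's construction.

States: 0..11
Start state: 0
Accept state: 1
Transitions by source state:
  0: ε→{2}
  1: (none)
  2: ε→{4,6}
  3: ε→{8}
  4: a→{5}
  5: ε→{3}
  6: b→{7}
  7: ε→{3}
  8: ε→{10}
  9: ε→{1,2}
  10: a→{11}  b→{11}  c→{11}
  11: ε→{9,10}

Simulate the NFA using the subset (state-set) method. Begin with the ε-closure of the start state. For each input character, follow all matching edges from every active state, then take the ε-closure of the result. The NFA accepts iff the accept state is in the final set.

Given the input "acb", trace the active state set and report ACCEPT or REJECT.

Answer: ACCEPT

Steps:
initial (ε-close {0}): {0,2,4,6}
'a' @ 1: {3,5,8,10}
'c' @ 2: {1,2,4,6,9,10,11}  (accept∈set)
'b' @ 3: {1,2,3,4,6,7,8,9,10,11}  (accept∈set)
final: {1,2,3,4,6,7,8,9,10,11}; accept 1 in set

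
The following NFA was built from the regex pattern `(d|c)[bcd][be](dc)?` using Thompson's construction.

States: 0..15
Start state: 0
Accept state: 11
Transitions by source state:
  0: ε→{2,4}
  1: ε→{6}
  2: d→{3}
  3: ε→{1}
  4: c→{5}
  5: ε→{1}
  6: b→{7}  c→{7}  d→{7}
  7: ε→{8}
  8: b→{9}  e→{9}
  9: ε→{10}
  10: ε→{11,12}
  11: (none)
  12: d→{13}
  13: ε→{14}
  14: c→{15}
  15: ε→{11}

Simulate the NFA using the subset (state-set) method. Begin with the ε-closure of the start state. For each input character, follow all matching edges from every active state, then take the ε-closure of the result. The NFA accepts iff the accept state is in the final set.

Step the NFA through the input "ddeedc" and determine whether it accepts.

Answer: REJECT

Derivation:
S₀ = ε-closure({0}) = {0,2,4}
'd' @ 1: {1,3,6}
'd' @ 2: {7,8}
'e' @ 3: {9,10,11,12}  ✓accept
'e' @ 4: {}  — state set empty
rest 'dc' ignored (set empty)
end set {} — state 11 not in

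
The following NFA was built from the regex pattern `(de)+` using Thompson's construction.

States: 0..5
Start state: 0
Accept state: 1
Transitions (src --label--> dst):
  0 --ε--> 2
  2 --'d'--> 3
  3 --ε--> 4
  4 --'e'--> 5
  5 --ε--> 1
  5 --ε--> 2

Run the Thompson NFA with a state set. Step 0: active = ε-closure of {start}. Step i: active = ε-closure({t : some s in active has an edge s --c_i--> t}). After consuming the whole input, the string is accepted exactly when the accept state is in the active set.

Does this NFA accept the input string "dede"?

start: ε-closure({0}) = {0,2}
'd' @ 1: {3,4}
'e' @ 2: {1,2,5}  [accepting]
'd' @ 3: {3,4}
'e' @ 4: {1,2,5}  [accepting]
end set {1,2,5} — state 1 in

Answer: ACCEPT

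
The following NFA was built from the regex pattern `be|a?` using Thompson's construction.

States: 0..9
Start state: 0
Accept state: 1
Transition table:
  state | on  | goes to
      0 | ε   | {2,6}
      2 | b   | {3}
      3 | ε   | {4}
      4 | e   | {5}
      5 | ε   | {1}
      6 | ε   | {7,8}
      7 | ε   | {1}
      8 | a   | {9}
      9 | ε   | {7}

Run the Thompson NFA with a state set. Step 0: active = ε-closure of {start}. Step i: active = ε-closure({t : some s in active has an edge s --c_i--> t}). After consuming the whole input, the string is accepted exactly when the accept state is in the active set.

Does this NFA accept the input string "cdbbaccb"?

Answer: REJECT

Steps:
start: ε-closure({0}) = {0,1,2,6,7,8}
'c' @ 1: {}  — no active states
rest 'dbbaccb' ignored (set empty)
final: {}; accept 1 not in set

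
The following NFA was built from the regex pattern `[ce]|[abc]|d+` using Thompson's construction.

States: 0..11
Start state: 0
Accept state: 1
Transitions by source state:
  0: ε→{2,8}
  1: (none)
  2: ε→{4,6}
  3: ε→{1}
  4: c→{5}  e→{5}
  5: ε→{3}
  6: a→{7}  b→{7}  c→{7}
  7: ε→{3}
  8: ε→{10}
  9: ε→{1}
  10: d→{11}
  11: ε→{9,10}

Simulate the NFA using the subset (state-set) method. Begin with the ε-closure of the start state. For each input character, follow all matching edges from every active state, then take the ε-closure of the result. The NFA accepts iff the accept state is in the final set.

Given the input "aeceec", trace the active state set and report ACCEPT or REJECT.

Answer: REJECT

Derivation:
initial (ε-close {0}): {0,2,4,6,8,10}
'a' @ 1: {1,3,7}  (accept∈set)
'e' @ 2: {}  — dead — no transitions
rest 'ceec' ignored (set empty)
final: {}; accept 1 not in set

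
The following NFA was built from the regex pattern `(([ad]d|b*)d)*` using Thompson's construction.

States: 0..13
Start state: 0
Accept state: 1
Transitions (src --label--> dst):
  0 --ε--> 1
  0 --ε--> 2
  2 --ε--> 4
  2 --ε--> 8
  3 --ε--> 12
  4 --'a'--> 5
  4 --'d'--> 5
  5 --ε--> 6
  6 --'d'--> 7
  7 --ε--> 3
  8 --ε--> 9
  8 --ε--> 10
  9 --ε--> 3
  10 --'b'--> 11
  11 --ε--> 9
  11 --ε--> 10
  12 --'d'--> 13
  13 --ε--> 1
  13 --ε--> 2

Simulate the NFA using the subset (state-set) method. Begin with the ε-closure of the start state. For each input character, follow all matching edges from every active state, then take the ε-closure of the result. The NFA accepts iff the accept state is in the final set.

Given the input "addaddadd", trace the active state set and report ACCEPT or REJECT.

Answer: ACCEPT

Steps:
initial (ε-close {0}): {0,1,2,3,4,8,9,10,12}
'a' @ 1: {5,6}
'd' @ 2: {3,7,12}
'd' @ 3: {1,2,3,4,8,9,10,12,13}  ✓accept
'a' @ 4: {5,6}
'd' @ 5: {3,7,12}
'd' @ 6: {1,2,3,4,8,9,10,12,13}  ✓accept
'a' @ 7: {5,6}
'd' @ 8: {3,7,12}
'd' @ 9: {1,2,3,4,8,9,10,12,13}  ✓accept
after full input: {1,2,3,4,8,9,10,12,13}  (accept=1 in)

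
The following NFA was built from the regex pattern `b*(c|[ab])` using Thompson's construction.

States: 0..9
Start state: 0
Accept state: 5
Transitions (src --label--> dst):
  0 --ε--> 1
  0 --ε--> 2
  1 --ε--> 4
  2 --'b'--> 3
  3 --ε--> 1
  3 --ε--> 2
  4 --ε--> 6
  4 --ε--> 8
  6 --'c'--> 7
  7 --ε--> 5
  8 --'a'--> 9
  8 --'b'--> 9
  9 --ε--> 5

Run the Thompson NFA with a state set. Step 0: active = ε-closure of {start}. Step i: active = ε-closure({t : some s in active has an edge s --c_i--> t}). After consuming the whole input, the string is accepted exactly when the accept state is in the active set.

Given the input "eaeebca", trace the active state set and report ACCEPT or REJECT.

Answer: REJECT

Trace:
start: ε-closure({0}) = {0,1,2,4,6,8}
'e' @ 1: {}  — state set empty
rest 'aeebca' ignored (set empty)
after full input: {}  (accept=5 not in)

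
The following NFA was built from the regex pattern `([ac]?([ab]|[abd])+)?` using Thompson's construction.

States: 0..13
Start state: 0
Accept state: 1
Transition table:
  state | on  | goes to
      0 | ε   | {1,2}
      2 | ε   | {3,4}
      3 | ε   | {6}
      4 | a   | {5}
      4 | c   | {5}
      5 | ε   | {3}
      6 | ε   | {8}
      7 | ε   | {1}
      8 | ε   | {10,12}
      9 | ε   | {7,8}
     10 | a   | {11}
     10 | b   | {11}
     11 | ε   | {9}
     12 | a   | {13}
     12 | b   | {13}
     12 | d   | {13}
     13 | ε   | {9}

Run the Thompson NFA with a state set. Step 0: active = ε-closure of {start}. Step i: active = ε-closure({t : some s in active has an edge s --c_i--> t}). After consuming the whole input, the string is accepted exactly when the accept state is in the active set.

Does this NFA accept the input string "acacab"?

initial (ε-close {0}): {0,1,2,3,4,6,8,10,12}
'a' @ 1: {1,3,5,6,7,8,9,10,11,12,13}  [accepting]
'c' @ 2: {}  — no active states
rest 'acab' ignored (set empty)
end set {} — state 1 not in

Answer: REJECT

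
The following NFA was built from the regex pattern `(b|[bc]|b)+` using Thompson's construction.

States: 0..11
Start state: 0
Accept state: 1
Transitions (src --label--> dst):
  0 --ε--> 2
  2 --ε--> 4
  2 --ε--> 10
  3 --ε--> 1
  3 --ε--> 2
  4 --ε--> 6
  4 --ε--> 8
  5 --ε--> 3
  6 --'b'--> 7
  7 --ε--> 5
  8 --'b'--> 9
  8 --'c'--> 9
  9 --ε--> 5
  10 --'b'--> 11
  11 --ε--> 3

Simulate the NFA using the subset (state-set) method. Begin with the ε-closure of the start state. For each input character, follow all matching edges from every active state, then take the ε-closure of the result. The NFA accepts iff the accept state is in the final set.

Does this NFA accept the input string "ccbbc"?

start: ε-closure({0}) = {0,2,4,6,8,10}
'c' @ 1: {1,2,3,4,5,6,8,9,10}  (accept∈set)
'c' @ 2: {1,2,3,4,5,6,8,9,10}  (accept∈set)
'b' @ 3: {1,2,3,4,5,6,7,8,9,10,11}  (accept∈set)
'b' @ 4: {1,2,3,4,5,6,7,8,9,10,11}  (accept∈set)
'c' @ 5: {1,2,3,4,5,6,8,9,10}  (accept∈set)
end set {1,2,3,4,5,6,8,9,10} — state 1 in

Answer: ACCEPT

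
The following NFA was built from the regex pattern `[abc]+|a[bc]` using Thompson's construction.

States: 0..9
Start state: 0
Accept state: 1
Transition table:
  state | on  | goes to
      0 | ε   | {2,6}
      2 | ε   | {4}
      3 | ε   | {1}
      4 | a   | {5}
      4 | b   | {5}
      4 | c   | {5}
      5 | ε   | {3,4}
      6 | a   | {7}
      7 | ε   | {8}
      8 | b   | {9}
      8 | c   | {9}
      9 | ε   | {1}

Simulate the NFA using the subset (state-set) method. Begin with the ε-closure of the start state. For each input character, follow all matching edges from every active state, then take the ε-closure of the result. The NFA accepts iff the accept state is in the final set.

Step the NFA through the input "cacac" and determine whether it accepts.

S₀ = ε-closure({0}) = {0,2,4,6}
'c' @ 1: {1,3,4,5}  [accepting]
'a' @ 2: {1,3,4,5}  [accepting]
'c' @ 3: {1,3,4,5}  [accepting]
'a' @ 4: {1,3,4,5}  [accepting]
'c' @ 5: {1,3,4,5}  [accepting]
after full input: {1,3,4,5}  (accept=1 in)

Answer: ACCEPT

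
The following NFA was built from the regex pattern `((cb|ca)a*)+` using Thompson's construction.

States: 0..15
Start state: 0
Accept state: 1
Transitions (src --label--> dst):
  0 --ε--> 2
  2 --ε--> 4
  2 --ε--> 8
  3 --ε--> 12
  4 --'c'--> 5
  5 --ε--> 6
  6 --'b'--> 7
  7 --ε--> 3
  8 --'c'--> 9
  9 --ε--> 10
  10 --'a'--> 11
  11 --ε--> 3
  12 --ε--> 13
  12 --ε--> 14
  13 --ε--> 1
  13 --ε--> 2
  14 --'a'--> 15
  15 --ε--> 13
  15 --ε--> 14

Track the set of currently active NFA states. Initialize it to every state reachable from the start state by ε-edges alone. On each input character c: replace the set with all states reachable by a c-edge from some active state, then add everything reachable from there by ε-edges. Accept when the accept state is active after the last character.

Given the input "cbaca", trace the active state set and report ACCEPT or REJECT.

Answer: ACCEPT

Steps:
initial (ε-close {0}): {0,2,4,8}
'c' @ 1: {5,6,9,10}
'b' @ 2: {1,2,3,4,7,8,12,13,14}  [accepting]
'a' @ 3: {1,2,4,8,13,14,15}  [accepting]
'c' @ 4: {5,6,9,10}
'a' @ 5: {1,2,3,4,8,11,12,13,14}  [accepting]
final: {1,2,3,4,8,11,12,13,14}; accept 1 in set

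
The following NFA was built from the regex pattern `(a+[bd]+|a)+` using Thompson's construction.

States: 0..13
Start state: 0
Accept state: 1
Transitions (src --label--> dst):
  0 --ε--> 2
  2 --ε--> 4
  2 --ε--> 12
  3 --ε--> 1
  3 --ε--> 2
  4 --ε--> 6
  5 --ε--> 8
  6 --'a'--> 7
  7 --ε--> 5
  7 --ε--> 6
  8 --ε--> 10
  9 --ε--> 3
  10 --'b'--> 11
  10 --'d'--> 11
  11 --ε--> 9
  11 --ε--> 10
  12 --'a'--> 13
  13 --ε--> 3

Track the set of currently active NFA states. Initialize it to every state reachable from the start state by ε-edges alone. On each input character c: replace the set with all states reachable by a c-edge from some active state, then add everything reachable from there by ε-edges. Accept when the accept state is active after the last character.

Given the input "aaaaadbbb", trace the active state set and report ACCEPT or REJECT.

initial (ε-close {0}): {0,2,4,6,12}
'a' @ 1: {1,2,3,4,5,6,7,8,10,12,13}  ✓accept
'a' @ 2: {1,2,3,4,5,6,7,8,10,12,13}  ✓accept
'a' @ 3: {1,2,3,4,5,6,7,8,10,12,13}  ✓accept
'a' @ 4: {1,2,3,4,5,6,7,8,10,12,13}  ✓accept
'a' @ 5: {1,2,3,4,5,6,7,8,10,12,13}  ✓accept
'd' @ 6: {1,2,3,4,6,9,10,11,12}  ✓accept
'b' @ 7: {1,2,3,4,6,9,10,11,12}  ✓accept
'b' @ 8: {1,2,3,4,6,9,10,11,12}  ✓accept
'b' @ 9: {1,2,3,4,6,9,10,11,12}  ✓accept
final: {1,2,3,4,6,9,10,11,12}; accept 1 in set

Answer: ACCEPT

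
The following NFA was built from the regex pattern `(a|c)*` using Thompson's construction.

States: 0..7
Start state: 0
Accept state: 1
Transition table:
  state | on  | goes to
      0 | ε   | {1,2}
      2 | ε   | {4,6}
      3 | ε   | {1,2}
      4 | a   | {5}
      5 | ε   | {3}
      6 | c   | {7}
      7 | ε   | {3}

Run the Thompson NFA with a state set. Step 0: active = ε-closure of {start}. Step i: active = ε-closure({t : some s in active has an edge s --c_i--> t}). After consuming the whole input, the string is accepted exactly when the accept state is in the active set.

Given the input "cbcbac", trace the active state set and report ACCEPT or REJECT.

Answer: REJECT

Steps:
S₀ = ε-closure({0}) = {0,1,2,4,6}
'c' @ 1: {1,2,3,4,6,7}  (accept∈set)
'b' @ 2: {}  — state set empty
rest 'cbac' ignored (set empty)
end set {} — state 1 not in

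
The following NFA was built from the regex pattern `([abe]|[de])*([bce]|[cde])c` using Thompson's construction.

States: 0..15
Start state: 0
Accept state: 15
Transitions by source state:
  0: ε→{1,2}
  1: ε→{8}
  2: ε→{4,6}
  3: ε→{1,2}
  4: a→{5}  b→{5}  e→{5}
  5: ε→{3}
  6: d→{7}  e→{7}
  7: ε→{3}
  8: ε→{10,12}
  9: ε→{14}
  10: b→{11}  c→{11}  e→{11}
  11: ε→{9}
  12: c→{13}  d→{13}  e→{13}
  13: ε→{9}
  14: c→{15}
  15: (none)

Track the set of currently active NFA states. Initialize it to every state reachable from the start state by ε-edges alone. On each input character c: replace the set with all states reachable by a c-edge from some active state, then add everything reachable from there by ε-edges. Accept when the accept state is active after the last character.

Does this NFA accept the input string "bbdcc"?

initial (ε-close {0}): {0,1,2,4,6,8,10,12}
'b' @ 1: {1,2,3,4,5,6,8,9,10,11,12,14}
'b' @ 2: {1,2,3,4,5,6,8,9,10,11,12,14}
'd' @ 3: {1,2,3,4,6,7,8,9,10,12,13,14}
'c' @ 4: {9,11,13,14,15}  [accepting]
'c' @ 5: {15}  [accepting]
final: {15}; accept 15 in set

Answer: ACCEPT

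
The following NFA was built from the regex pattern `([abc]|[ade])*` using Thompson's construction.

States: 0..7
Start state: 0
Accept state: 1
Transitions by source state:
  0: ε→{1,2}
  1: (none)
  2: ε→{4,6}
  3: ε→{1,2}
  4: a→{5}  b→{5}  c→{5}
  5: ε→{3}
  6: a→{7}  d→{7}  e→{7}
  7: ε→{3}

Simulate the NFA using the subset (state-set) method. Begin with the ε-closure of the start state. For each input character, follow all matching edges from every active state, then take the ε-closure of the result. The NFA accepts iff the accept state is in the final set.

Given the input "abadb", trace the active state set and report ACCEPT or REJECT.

Answer: ACCEPT

Trace:
initial (ε-close {0}): {0,1,2,4,6}
'a' @ 1: {1,2,3,4,5,6,7}  (accept∈set)
'b' @ 2: {1,2,3,4,5,6}  (accept∈set)
'a' @ 3: {1,2,3,4,5,6,7}  (accept∈set)
'd' @ 4: {1,2,3,4,6,7}  (accept∈set)
'b' @ 5: {1,2,3,4,5,6}  (accept∈set)
final: {1,2,3,4,5,6}; accept 1 in set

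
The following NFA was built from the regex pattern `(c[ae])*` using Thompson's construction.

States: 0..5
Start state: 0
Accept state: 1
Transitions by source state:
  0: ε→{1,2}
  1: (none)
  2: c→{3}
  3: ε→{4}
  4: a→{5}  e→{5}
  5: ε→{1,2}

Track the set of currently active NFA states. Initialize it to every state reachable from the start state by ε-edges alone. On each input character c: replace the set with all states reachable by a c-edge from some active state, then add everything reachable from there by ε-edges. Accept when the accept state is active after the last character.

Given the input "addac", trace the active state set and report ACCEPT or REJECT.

S₀ = ε-closure({0}) = {0,1,2}
'a' @ 1: {}  — dead — no transitions
rest 'ddac' ignored (set empty)
after full input: {}  (accept=1 not in)

Answer: REJECT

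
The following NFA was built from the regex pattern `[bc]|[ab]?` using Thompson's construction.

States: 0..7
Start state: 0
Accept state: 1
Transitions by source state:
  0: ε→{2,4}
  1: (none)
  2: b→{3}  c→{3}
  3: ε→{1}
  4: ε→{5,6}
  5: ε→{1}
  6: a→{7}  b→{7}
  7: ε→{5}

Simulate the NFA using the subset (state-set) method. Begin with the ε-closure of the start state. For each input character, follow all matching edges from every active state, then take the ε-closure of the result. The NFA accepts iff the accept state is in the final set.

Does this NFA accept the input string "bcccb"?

initial (ε-close {0}): {0,1,2,4,5,6}
'b' @ 1: {1,3,5,7}  [accepting]
'c' @ 2: {}  — dead — no transitions
rest 'ccb' ignored (set empty)
end set {} — state 1 not in

Answer: REJECT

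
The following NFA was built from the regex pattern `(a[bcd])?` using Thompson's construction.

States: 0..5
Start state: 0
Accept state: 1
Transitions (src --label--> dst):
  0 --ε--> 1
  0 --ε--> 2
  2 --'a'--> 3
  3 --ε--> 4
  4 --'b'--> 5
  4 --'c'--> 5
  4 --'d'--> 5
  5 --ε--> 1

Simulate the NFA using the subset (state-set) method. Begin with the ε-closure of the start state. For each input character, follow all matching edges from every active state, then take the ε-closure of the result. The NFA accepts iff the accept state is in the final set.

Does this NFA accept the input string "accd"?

Answer: REJECT

Steps:
start: ε-closure({0}) = {0,1,2}
'a' @ 1: {3,4}
'c' @ 2: {1,5}  ✓accept
'c' @ 3: {}  — state set empty
rest 'd' ignored (set empty)
final: {}; accept 1 not in set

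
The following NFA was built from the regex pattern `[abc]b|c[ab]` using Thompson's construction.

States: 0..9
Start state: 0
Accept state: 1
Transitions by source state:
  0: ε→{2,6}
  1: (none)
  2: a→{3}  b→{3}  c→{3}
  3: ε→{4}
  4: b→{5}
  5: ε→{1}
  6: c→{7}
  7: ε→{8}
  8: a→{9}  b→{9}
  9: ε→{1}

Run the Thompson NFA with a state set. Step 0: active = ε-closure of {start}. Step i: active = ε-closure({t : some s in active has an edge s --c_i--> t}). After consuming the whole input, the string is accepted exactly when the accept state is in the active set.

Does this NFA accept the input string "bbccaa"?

start: ε-closure({0}) = {0,2,6}
'b' @ 1: {3,4}
'b' @ 2: {1,5}  [accepting]
'c' @ 3: {}  — dead — no transitions
rest 'caa' ignored (set empty)
after full input: {}  (accept=1 not in)

Answer: REJECT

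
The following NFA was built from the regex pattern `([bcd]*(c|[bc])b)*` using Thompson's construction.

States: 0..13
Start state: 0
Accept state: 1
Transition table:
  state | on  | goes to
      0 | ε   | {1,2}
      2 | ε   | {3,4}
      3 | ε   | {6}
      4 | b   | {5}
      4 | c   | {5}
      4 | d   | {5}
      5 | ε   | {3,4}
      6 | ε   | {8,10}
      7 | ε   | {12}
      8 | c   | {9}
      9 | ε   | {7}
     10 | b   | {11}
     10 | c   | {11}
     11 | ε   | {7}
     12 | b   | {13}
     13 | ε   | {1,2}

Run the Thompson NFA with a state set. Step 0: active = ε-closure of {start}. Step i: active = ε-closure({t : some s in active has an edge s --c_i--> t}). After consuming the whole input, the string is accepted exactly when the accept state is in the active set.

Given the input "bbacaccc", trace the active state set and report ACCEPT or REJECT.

S₀ = ε-closure({0}) = {0,1,2,3,4,6,8,10}
'b' @ 1: {3,4,5,6,7,8,10,11,12}
'b' @ 2: {1,2,3,4,5,6,7,8,10,11,12,13}  [accepting]
'a' @ 3: {}  — dead — no transitions
rest 'caccc' ignored (set empty)
final: {}; accept 1 not in set

Answer: REJECT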